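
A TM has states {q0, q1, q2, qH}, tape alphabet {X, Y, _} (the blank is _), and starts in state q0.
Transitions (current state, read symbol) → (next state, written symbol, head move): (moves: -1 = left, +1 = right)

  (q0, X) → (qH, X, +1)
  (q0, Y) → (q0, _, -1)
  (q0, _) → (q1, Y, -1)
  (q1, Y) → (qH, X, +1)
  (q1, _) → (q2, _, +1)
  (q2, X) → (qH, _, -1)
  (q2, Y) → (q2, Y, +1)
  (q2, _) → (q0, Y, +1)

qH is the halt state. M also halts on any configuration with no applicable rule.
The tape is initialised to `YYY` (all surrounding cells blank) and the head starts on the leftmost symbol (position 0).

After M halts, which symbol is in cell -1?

X

q0 | ___[Y]YY   read Y → write _, move -1, go to q0
q0 | __[_]_YY   read _ → write Y, move -1, go to q1
q1 | _[_]Y_YY   read _ → write _, move +1, go to q2
q2 | __[Y]_YY   read Y → write Y, move +1, go to q2
q2 | __Y[_]YY   read _ → write Y, move +1, go to q0
q0 | __YY[Y]Y   read Y → write _, move -1, go to q0
q0 | __Y[Y]_Y   read Y → write _, move -1, go to q0
q0 | __[Y]__Y   read Y → write _, move -1, go to q0
q0 | _[_]___Y   read _ → write Y, move -1, go to q1
q1 | [_]Y___Y   read _ → write _, move +1, go to q2
q2 | _[Y]___Y   read Y → write Y, move +1, go to q2
q2 | _Y[_]__Y   read _ → write Y, move +1, go to q0
q0 | _YY[_]_Y   read _ → write Y, move -1, go to q1
q1 | _Y[Y]Y_Y   read Y → write X, move +1, go to qH
qH | _YX[Y]_Y
Cell -1 holds X when M halts.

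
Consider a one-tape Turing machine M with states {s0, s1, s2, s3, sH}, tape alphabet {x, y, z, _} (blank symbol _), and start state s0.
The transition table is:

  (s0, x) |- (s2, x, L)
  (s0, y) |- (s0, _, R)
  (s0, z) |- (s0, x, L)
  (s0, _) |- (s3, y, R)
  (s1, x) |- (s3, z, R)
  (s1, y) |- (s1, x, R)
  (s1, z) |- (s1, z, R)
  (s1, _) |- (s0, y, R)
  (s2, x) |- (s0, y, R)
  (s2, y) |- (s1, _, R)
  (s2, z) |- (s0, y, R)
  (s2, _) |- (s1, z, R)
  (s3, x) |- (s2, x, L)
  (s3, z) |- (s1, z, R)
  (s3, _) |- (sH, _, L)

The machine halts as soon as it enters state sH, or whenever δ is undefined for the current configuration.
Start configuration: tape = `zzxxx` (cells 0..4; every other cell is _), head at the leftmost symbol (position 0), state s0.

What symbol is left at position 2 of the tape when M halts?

state=s0 head=0 tape=_[z]zxxx_   (s0,z)→(s0,x,L)
state=s0 head=-1 tape=[_]xzxxx_   (s0,_)→(s3,y,R)
state=s3 head=0 tape=y[x]zxxx_   (s3,x)→(s2,x,L)
state=s2 head=-1 tape=[y]xzxxx_   (s2,y)→(s1,_,R)
state=s1 head=0 tape=_[x]zxxx_   (s1,x)→(s3,z,R)
state=s3 head=1 tape=_z[z]xxx_   (s3,z)→(s1,z,R)
state=s1 head=2 tape=_zz[x]xx_   (s1,x)→(s3,z,R)
state=s3 head=3 tape=_zzz[x]x_   (s3,x)→(s2,x,L)
state=s2 head=2 tape=_zz[z]xx_   (s2,z)→(s0,y,R)
state=s0 head=3 tape=_zzy[x]x_   (s0,x)→(s2,x,L)
state=s2 head=2 tape=_zz[y]xx_   (s2,y)→(s1,_,R)
state=s1 head=3 tape=_zz_[x]x_   (s1,x)→(s3,z,R)
state=s3 head=4 tape=_zz_z[x]_   (s3,x)→(s2,x,L)
state=s2 head=3 tape=_zz_[z]x_   (s2,z)→(s0,y,R)
state=s0 head=4 tape=_zz_y[x]_   (s0,x)→(s2,x,L)
state=s2 head=3 tape=_zz_[y]x_   (s2,y)→(s1,_,R)
state=s1 head=4 tape=_zz__[x]_   (s1,x)→(s3,z,R)
state=s3 head=5 tape=_zz__z[_]   (s3,_)→(sH,_,L)
state=sH head=4 tape=_zz__[z]_
Cell 2 holds _ when M halts.

_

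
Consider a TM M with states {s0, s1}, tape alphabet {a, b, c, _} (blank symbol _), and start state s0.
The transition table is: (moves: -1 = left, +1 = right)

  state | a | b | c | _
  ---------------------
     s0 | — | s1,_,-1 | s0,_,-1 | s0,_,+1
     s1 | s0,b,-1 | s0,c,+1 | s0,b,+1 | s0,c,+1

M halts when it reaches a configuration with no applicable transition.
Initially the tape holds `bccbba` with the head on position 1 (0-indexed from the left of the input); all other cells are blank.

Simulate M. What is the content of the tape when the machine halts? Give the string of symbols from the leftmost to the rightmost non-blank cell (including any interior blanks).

s0 | _b[c]cbba   read c → write _, move -1, go to s0
s0 | _[b]_cbba   read b → write _, move -1, go to s1
s1 | [_]__cbba   read _ → write c, move +1, go to s0
s0 | c[_]_cbba   read _ → write _, move +1, go to s0
s0 | c_[_]cbba   read _ → write _, move +1, go to s0
s0 | c__[c]bba   read c → write _, move -1, go to s0
s0 | c_[_]_bba   read _ → write _, move +1, go to s0
s0 | c__[_]bba   read _ → write _, move +1, go to s0
s0 | c___[b]ba   read b → write _, move -1, go to s1
s1 | c__[_]_ba   read _ → write c, move +1, go to s0
s0 | c__c[_]ba   read _ → write _, move +1, go to s0
s0 | c__c_[b]a   read b → write _, move -1, go to s1
s1 | c__c[_]_a   read _ → write c, move +1, go to s0
s0 | c__cc[_]a   read _ → write _, move +1, go to s0
s0 | c__cc_[a]
The non-blank tape span at halt is c__cc_a.

c__cc_a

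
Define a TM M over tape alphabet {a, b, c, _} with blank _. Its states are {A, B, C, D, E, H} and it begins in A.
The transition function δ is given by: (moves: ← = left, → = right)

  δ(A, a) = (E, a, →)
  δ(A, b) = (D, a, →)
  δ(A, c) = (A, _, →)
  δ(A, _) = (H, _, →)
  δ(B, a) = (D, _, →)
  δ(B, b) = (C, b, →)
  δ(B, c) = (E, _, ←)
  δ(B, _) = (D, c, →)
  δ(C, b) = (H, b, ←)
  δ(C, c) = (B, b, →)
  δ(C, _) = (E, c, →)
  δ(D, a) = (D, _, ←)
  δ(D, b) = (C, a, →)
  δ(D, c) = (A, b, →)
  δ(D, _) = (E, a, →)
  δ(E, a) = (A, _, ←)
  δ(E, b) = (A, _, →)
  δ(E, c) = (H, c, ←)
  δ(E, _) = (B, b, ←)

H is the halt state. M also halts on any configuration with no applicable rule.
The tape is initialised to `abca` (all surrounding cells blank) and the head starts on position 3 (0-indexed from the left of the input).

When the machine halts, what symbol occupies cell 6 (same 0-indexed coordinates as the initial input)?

state=A head=3 tape=abc[a]___   (A,a)→(E,a,→)
state=E head=4 tape=abca[_]__   (E,_)→(B,b,←)
state=B head=3 tape=abc[a]b__   (B,a)→(D,_,→)
state=D head=4 tape=abc_[b]__   (D,b)→(C,a,→)
state=C head=5 tape=abc_a[_]_   (C,_)→(E,c,→)
state=E head=6 tape=abc_ac[_]   (E,_)→(B,b,←)
state=B head=5 tape=abc_a[c]b   (B,c)→(E,_,←)
state=E head=4 tape=abc_[a]_b   (E,a)→(A,_,←)
state=A head=3 tape=abc[_]__b   (A,_)→(H,_,→)
state=H head=4 tape=abc_[_]_b
Cell 6 holds b when M halts.

b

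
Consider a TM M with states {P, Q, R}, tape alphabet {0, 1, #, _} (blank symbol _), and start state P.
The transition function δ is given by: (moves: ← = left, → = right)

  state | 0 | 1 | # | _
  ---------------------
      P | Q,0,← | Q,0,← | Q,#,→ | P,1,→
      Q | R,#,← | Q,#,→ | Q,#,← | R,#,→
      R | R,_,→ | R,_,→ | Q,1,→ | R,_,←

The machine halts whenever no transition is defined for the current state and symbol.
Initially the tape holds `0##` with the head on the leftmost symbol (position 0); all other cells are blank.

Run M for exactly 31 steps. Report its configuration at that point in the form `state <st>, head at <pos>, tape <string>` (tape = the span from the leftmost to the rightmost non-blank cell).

P | ____[0]##   read 0 → write 0, move ←, go to Q
Q | ___[_]0##   read _ → write #, move →, go to R
R | ___#[0]##   read 0 → write _, move →, go to R
R | ___#_[#]#   read # → write 1, move →, go to Q
Q | ___#_1[#]   read # → write #, move ←, go to Q
Q | ___#_[1]#   read 1 → write #, move →, go to Q
Q | ___#_#[#]   read # → write #, move ←, go to Q
Q | ___#_[#]#   read # → write #, move ←, go to Q
Q | ___#[_]##   read _ → write #, move →, go to R
R | ___##[#]#   read # → write 1, move →, go to Q
Q | ___##1[#]   read # → write #, move ←, go to Q
Q | ___##[1]#   read 1 → write #, move →, go to Q
Q | ___###[#]   read # → write #, move ←, go to Q
Q | ___##[#]#   read # → write #, move ←, go to Q
Q | ___#[#]##   read # → write #, move ←, go to Q
Q | ___[#]###   read # → write #, move ←, go to Q
Q | __[_]####   read _ → write #, move →, go to R
R | __#[#]###   read # → write 1, move →, go to Q
Q | __#1[#]##   read # → write #, move ←, go to Q
Q | __#[1]###   read 1 → write #, move →, go to Q
Q | __##[#]##   read # → write #, move ←, go to Q
Q | __#[#]###   read # → write #, move ←, go to Q
Q | __[#]####   read # → write #, move ←, go to Q
Q | _[_]#####   read _ → write #, move →, go to R
R | _#[#]####   read # → write 1, move →, go to Q
Q | _#1[#]###   read # → write #, move ←, go to Q
Q | _#[1]####   read 1 → write #, move →, go to Q
Q | _##[#]###   read # → write #, move ←, go to Q
Q | _#[#]####   read # → write #, move ←, go to Q
Q | _[#]#####   read # → write #, move ←, go to Q
Q | [_]######   read _ → write #, move →, go to R
R | #[#]#####
After 31 steps: state R, head at -3, tape #######.

state R, head at -3, tape #######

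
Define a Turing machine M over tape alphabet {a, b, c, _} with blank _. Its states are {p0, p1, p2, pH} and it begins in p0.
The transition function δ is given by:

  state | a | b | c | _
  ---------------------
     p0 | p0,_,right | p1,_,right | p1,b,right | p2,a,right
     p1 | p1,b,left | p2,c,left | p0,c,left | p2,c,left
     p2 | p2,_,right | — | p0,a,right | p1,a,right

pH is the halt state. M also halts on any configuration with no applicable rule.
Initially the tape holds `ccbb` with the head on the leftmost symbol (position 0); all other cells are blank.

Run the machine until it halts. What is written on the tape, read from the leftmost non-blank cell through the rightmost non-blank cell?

aa_bc

state=p0 head=0 tape=[c]cbb_   (p0,c)→(p1,b,right)
state=p1 head=1 tape=b[c]bb_   (p1,c)→(p0,c,left)
state=p0 head=0 tape=[b]cbb_   (p0,b)→(p1,_,right)
state=p1 head=1 tape=_[c]bb_   (p1,c)→(p0,c,left)
state=p0 head=0 tape=[_]cbb_   (p0,_)→(p2,a,right)
state=p2 head=1 tape=a[c]bb_   (p2,c)→(p0,a,right)
state=p0 head=2 tape=aa[b]b_   (p0,b)→(p1,_,right)
state=p1 head=3 tape=aa_[b]_   (p1,b)→(p2,c,left)
state=p2 head=2 tape=aa[_]c_   (p2,_)→(p1,a,right)
state=p1 head=3 tape=aaa[c]_   (p1,c)→(p0,c,left)
state=p0 head=2 tape=aa[a]c_   (p0,a)→(p0,_,right)
state=p0 head=3 tape=aa_[c]_   (p0,c)→(p1,b,right)
state=p1 head=4 tape=aa_b[_]   (p1,_)→(p2,c,left)
state=p2 head=3 tape=aa_[b]c
The non-blank tape span at halt is aa_bc.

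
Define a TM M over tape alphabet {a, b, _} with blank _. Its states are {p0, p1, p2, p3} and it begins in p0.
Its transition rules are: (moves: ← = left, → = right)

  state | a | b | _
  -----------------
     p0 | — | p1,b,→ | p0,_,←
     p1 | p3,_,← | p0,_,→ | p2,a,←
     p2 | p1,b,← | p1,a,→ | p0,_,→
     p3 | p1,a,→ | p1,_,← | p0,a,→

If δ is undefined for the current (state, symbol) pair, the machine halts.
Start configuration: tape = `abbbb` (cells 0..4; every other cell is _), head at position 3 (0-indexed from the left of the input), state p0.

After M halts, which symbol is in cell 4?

_

state=p0 head=3 tape=_abb[b]b_   (p0,b)→(p1,b,→)
state=p1 head=4 tape=_abbb[b]_   (p1,b)→(p0,_,→)
state=p0 head=5 tape=_abbb_[_]   (p0,_)→(p0,_,←)
state=p0 head=4 tape=_abbb[_]_   (p0,_)→(p0,_,←)
state=p0 head=3 tape=_abb[b]__   (p0,b)→(p1,b,→)
state=p1 head=4 tape=_abbb[_]_   (p1,_)→(p2,a,←)
state=p2 head=3 tape=_abb[b]a_   (p2,b)→(p1,a,→)
state=p1 head=4 tape=_abba[a]_   (p1,a)→(p3,_,←)
state=p3 head=3 tape=_abb[a]__   (p3,a)→(p1,a,→)
state=p1 head=4 tape=_abba[_]_   (p1,_)→(p2,a,←)
state=p2 head=3 tape=_abb[a]a_   (p2,a)→(p1,b,←)
state=p1 head=2 tape=_ab[b]ba_   (p1,b)→(p0,_,→)
state=p0 head=3 tape=_ab_[b]a_   (p0,b)→(p1,b,→)
state=p1 head=4 tape=_ab_b[a]_   (p1,a)→(p3,_,←)
state=p3 head=3 tape=_ab_[b]__   (p3,b)→(p1,_,←)
state=p1 head=2 tape=_ab[_]___   (p1,_)→(p2,a,←)
state=p2 head=1 tape=_a[b]a___   (p2,b)→(p1,a,→)
state=p1 head=2 tape=_aa[a]___   (p1,a)→(p3,_,←)
state=p3 head=1 tape=_a[a]____   (p3,a)→(p1,a,→)
state=p1 head=2 tape=_aa[_]___   (p1,_)→(p2,a,←)
state=p2 head=1 tape=_a[a]a___   (p2,a)→(p1,b,←)
state=p1 head=0 tape=_[a]ba___   (p1,a)→(p3,_,←)
state=p3 head=-1 tape=[_]_ba___   (p3,_)→(p0,a,→)
state=p0 head=0 tape=a[_]ba___   (p0,_)→(p0,_,←)
state=p0 head=-1 tape=[a]_ba___
Cell 4 holds _ when M halts.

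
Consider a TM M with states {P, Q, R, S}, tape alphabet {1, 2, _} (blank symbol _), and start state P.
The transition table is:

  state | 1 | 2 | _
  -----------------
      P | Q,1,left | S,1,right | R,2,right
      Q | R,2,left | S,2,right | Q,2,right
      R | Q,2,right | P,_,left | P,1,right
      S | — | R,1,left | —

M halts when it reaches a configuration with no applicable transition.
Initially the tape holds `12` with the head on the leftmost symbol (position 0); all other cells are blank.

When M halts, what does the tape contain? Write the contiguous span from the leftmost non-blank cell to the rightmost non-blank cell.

state=P head=0 tape=__[1]2   (P,1)→(Q,1,left)
state=Q head=-1 tape=_[_]12   (Q,_)→(Q,2,right)
state=Q head=0 tape=_2[1]2   (Q,1)→(R,2,left)
state=R head=-1 tape=_[2]22   (R,2)→(P,_,left)
state=P head=-2 tape=[_]_22   (P,_)→(R,2,right)
state=R head=-1 tape=2[_]22   (R,_)→(P,1,right)
state=P head=0 tape=21[2]2   (P,2)→(S,1,right)
state=S head=1 tape=211[2]   (S,2)→(R,1,left)
state=R head=0 tape=21[1]1   (R,1)→(Q,2,right)
state=Q head=1 tape=212[1]   (Q,1)→(R,2,left)
state=R head=0 tape=21[2]2   (R,2)→(P,_,left)
state=P head=-1 tape=2[1]_2   (P,1)→(Q,1,left)
state=Q head=-2 tape=[2]1_2   (Q,2)→(S,2,right)
state=S head=-1 tape=2[1]_2
The non-blank tape span at halt is 21_2.

21_2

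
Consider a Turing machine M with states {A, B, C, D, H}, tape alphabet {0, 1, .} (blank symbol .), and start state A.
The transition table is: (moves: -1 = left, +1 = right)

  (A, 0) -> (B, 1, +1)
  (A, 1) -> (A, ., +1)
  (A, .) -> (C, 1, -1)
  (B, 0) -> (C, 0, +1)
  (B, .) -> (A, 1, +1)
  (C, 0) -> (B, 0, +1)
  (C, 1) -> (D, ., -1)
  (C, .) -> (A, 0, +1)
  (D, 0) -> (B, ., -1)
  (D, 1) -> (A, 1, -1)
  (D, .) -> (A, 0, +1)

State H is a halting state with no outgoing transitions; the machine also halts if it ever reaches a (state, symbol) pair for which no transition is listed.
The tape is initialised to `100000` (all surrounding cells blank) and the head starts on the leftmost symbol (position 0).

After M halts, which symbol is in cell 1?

1

state=A head=0 tape=[1]00000..   (A,1)→(A,.,+1)
state=A head=1 tape=.[0]0000..   (A,0)→(B,1,+1)
state=B head=2 tape=.1[0]000..   (B,0)→(C,0,+1)
state=C head=3 tape=.10[0]00..   (C,0)→(B,0,+1)
state=B head=4 tape=.100[0]0..   (B,0)→(C,0,+1)
state=C head=5 tape=.1000[0]..   (C,0)→(B,0,+1)
state=B head=6 tape=.10000[.].   (B,.)→(A,1,+1)
state=A head=7 tape=.100001[.]   (A,.)→(C,1,-1)
state=C head=6 tape=.10000[1]1   (C,1)→(D,.,-1)
state=D head=5 tape=.1000[0].1   (D,0)→(B,.,-1)
state=B head=4 tape=.100[0]..1   (B,0)→(C,0,+1)
state=C head=5 tape=.1000[.].1   (C,.)→(A,0,+1)
state=A head=6 tape=.10000[.]1   (A,.)→(C,1,-1)
state=C head=5 tape=.1000[0]11   (C,0)→(B,0,+1)
state=B head=6 tape=.10000[1]1
Cell 1 holds 1 when M halts.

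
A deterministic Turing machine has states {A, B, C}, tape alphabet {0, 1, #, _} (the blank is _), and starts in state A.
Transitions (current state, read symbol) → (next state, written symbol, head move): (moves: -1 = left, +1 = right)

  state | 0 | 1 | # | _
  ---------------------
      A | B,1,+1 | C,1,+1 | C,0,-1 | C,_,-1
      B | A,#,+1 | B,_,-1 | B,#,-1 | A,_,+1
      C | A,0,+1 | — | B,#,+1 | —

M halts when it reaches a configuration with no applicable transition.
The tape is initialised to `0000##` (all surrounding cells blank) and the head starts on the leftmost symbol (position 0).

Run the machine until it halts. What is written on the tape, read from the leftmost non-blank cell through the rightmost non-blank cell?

state=A head=0 tape=[0]000##__   (A,0)→(B,1,+1)
state=B head=1 tape=1[0]00##__   (B,0)→(A,#,+1)
state=A head=2 tape=1#[0]0##__   (A,0)→(B,1,+1)
state=B head=3 tape=1#1[0]##__   (B,0)→(A,#,+1)
state=A head=4 tape=1#1#[#]#__   (A,#)→(C,0,-1)
state=C head=3 tape=1#1[#]0#__   (C,#)→(B,#,+1)
state=B head=4 tape=1#1#[0]#__   (B,0)→(A,#,+1)
state=A head=5 tape=1#1##[#]__   (A,#)→(C,0,-1)
state=C head=4 tape=1#1#[#]0__   (C,#)→(B,#,+1)
state=B head=5 tape=1#1##[0]__   (B,0)→(A,#,+1)
state=A head=6 tape=1#1###[_]_   (A,_)→(C,_,-1)
state=C head=5 tape=1#1##[#]__   (C,#)→(B,#,+1)
state=B head=6 tape=1#1###[_]_   (B,_)→(A,_,+1)
state=A head=7 tape=1#1###_[_]   (A,_)→(C,_,-1)
state=C head=6 tape=1#1###[_]_
The non-blank tape span at halt is 1#1###.

1#1###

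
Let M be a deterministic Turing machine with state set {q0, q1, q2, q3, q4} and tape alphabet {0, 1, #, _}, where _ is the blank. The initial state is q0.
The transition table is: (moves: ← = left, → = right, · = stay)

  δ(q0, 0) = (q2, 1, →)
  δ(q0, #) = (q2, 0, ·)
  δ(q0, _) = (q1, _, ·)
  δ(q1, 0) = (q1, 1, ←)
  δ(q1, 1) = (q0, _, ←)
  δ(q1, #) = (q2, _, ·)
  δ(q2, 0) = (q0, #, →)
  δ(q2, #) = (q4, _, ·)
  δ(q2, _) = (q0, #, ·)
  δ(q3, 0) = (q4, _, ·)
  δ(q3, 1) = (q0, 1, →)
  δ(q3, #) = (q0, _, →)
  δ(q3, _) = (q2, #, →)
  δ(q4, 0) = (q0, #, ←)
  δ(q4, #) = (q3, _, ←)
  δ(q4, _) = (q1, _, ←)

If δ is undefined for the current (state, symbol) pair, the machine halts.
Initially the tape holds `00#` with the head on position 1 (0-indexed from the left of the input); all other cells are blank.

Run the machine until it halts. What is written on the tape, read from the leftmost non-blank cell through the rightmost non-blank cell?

1#

q0 | 0[0]#   read 0 → write 1, move →, go to q2
q2 | 01[#]   read # → write _, move ·, go to q4
q4 | 01[_]   read _ → write _, move ←, go to q1
q1 | 0[1]_   read 1 → write _, move ←, go to q0
q0 | [0]__   read 0 → write 1, move →, go to q2
q2 | 1[_]_   read _ → write #, move ·, go to q0
q0 | 1[#]_   read # → write 0, move ·, go to q2
q2 | 1[0]_   read 0 → write #, move →, go to q0
q0 | 1#[_]   read _ → write _, move ·, go to q1
q1 | 1#[_]
The non-blank tape span at halt is 1#.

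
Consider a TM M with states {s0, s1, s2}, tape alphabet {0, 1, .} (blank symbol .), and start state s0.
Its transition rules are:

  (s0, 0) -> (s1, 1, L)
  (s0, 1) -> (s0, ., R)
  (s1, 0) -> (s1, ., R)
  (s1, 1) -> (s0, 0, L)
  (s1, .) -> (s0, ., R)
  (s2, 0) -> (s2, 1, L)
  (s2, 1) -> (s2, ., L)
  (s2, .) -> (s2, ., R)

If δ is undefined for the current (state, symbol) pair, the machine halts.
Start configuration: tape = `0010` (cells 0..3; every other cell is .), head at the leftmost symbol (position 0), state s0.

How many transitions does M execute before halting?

10

state=s0 head=0 tape=.[0]010.   (s0,0)→(s1,1,L)
state=s1 head=-1 tape=[.]1010.   (s1,.)→(s0,.,R)
state=s0 head=0 tape=.[1]010.   (s0,1)→(s0,.,R)
state=s0 head=1 tape=..[0]10.   (s0,0)→(s1,1,L)
state=s1 head=0 tape=.[.]110.   (s1,.)→(s0,.,R)
state=s0 head=1 tape=..[1]10.   (s0,1)→(s0,.,R)
state=s0 head=2 tape=...[1]0.   (s0,1)→(s0,.,R)
state=s0 head=3 tape=....[0].   (s0,0)→(s1,1,L)
state=s1 head=2 tape=...[.]1.   (s1,.)→(s0,.,R)
state=s0 head=3 tape=....[1].   (s0,1)→(s0,.,R)
state=s0 head=4 tape=.....[.]
M halts after 10 transitions.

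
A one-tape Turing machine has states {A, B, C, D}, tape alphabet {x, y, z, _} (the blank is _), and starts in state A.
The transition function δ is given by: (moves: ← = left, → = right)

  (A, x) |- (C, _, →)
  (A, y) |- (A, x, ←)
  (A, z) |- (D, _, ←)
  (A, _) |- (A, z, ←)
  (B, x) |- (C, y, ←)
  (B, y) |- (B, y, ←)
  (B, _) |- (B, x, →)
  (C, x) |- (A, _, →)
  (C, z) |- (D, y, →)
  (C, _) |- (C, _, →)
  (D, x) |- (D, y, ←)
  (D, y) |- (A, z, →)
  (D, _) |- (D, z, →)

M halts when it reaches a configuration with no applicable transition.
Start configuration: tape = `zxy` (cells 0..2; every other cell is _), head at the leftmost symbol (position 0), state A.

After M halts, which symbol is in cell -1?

state=A head=0 tape=_[z]xy   (A,z)→(D,_,←)
state=D head=-1 tape=[_]_xy   (D,_)→(D,z,→)
state=D head=0 tape=z[_]xy   (D,_)→(D,z,→)
state=D head=1 tape=zz[x]y   (D,x)→(D,y,←)
state=D head=0 tape=z[z]yy
Cell -1 holds z when M halts.

z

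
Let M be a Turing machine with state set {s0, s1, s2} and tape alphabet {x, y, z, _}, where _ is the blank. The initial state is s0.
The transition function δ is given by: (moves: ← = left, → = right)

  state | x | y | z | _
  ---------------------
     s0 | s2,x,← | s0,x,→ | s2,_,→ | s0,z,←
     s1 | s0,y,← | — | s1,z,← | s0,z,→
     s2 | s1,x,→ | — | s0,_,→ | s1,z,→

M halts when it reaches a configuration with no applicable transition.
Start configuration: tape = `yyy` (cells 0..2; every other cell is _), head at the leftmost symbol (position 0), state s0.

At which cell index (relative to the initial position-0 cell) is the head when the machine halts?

0

s0 | _[y]yy_   read y → write x, move →, go to s0
s0 | _x[y]y_   read y → write x, move →, go to s0
s0 | _xx[y]_   read y → write x, move →, go to s0
s0 | _xxx[_]   read _ → write z, move ←, go to s0
s0 | _xx[x]z   read x → write x, move ←, go to s2
s2 | _x[x]xz   read x → write x, move →, go to s1
s1 | _xx[x]z   read x → write y, move ←, go to s0
s0 | _x[x]yz   read x → write x, move ←, go to s2
s2 | _[x]xyz   read x → write x, move →, go to s1
s1 | _x[x]yz   read x → write y, move ←, go to s0
s0 | _[x]yyz   read x → write x, move ←, go to s2
s2 | [_]xyyz   read _ → write z, move →, go to s1
s1 | z[x]yyz   read x → write y, move ←, go to s0
s0 | [z]yyyz   read z → write _, move →, go to s2
s2 | _[y]yyz
At halt the head is at cell 0.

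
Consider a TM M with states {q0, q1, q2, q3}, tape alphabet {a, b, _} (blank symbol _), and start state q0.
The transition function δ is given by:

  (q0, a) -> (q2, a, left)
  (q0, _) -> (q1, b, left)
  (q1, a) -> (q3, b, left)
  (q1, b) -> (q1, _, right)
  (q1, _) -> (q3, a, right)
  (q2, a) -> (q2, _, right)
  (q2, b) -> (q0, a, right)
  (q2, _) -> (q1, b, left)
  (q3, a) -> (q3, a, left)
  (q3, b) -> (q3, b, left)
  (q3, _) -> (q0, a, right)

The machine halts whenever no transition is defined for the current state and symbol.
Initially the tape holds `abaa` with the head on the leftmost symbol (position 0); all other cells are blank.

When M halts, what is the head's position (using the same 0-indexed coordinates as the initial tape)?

state=q0 head=0 tape=___[a]baa__   (q0,a)→(q2,a,left)
state=q2 head=-1 tape=__[_]abaa__   (q2,_)→(q1,b,left)
state=q1 head=-2 tape=_[_]babaa__   (q1,_)→(q3,a,right)
state=q3 head=-1 tape=_a[b]abaa__   (q3,b)→(q3,b,left)
state=q3 head=-2 tape=_[a]babaa__   (q3,a)→(q3,a,left)
state=q3 head=-3 tape=[_]ababaa__   (q3,_)→(q0,a,right)
state=q0 head=-2 tape=a[a]babaa__   (q0,a)→(q2,a,left)
state=q2 head=-3 tape=[a]ababaa__   (q2,a)→(q2,_,right)
state=q2 head=-2 tape=_[a]babaa__   (q2,a)→(q2,_,right)
state=q2 head=-1 tape=__[b]abaa__   (q2,b)→(q0,a,right)
state=q0 head=0 tape=__a[a]baa__   (q0,a)→(q2,a,left)
state=q2 head=-1 tape=__[a]abaa__   (q2,a)→(q2,_,right)
state=q2 head=0 tape=___[a]baa__   (q2,a)→(q2,_,right)
state=q2 head=1 tape=____[b]aa__   (q2,b)→(q0,a,right)
state=q0 head=2 tape=____a[a]a__   (q0,a)→(q2,a,left)
state=q2 head=1 tape=____[a]aa__   (q2,a)→(q2,_,right)
state=q2 head=2 tape=_____[a]a__   (q2,a)→(q2,_,right)
state=q2 head=3 tape=______[a]__   (q2,a)→(q2,_,right)
state=q2 head=4 tape=_______[_]_   (q2,_)→(q1,b,left)
state=q1 head=3 tape=______[_]b_   (q1,_)→(q3,a,right)
state=q3 head=4 tape=______a[b]_   (q3,b)→(q3,b,left)
state=q3 head=3 tape=______[a]b_   (q3,a)→(q3,a,left)
state=q3 head=2 tape=_____[_]ab_   (q3,_)→(q0,a,right)
state=q0 head=3 tape=_____a[a]b_   (q0,a)→(q2,a,left)
state=q2 head=2 tape=_____[a]ab_   (q2,a)→(q2,_,right)
state=q2 head=3 tape=______[a]b_   (q2,a)→(q2,_,right)
state=q2 head=4 tape=_______[b]_   (q2,b)→(q0,a,right)
state=q0 head=5 tape=_______a[_]   (q0,_)→(q1,b,left)
state=q1 head=4 tape=_______[a]b   (q1,a)→(q3,b,left)
state=q3 head=3 tape=______[_]bb   (q3,_)→(q0,a,right)
state=q0 head=4 tape=______a[b]b
At halt the head is at cell 4.

4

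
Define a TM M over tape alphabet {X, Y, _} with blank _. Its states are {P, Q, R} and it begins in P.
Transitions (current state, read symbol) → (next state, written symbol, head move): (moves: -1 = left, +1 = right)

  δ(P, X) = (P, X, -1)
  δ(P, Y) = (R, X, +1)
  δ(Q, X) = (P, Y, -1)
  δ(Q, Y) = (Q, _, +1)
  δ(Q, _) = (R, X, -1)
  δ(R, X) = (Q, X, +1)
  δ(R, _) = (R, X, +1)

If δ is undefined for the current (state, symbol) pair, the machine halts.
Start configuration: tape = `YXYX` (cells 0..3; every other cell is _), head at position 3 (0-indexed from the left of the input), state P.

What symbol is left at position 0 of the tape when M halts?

state=P head=3 tape=_YXY[X]_   (P,X)→(P,X,-1)
state=P head=2 tape=_YX[Y]X_   (P,Y)→(R,X,+1)
state=R head=3 tape=_YXX[X]_   (R,X)→(Q,X,+1)
state=Q head=4 tape=_YXXX[_]   (Q,_)→(R,X,-1)
state=R head=3 tape=_YXX[X]X   (R,X)→(Q,X,+1)
state=Q head=4 tape=_YXXX[X]   (Q,X)→(P,Y,-1)
state=P head=3 tape=_YXX[X]Y   (P,X)→(P,X,-1)
state=P head=2 tape=_YX[X]XY   (P,X)→(P,X,-1)
state=P head=1 tape=_Y[X]XXY   (P,X)→(P,X,-1)
state=P head=0 tape=_[Y]XXXY   (P,Y)→(R,X,+1)
state=R head=1 tape=_X[X]XXY   (R,X)→(Q,X,+1)
state=Q head=2 tape=_XX[X]XY   (Q,X)→(P,Y,-1)
state=P head=1 tape=_X[X]YXY   (P,X)→(P,X,-1)
state=P head=0 tape=_[X]XYXY   (P,X)→(P,X,-1)
state=P head=-1 tape=[_]XXYXY
Cell 0 holds X when M halts.

X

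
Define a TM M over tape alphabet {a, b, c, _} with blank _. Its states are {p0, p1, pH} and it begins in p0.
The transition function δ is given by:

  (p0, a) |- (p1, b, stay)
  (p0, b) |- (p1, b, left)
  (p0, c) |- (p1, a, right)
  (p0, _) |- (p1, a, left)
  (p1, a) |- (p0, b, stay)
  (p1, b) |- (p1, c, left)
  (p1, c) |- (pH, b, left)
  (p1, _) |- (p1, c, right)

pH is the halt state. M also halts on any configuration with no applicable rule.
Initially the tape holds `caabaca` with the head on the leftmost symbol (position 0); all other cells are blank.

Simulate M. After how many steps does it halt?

state=p0 head=0 tape=__[c]aabaca   (p0,c)→(p1,a,right)
state=p1 head=1 tape=__a[a]abaca   (p1,a)→(p0,b,stay)
state=p0 head=1 tape=__a[b]abaca   (p0,b)→(p1,b,left)
state=p1 head=0 tape=__[a]babaca   (p1,a)→(p0,b,stay)
state=p0 head=0 tape=__[b]babaca   (p0,b)→(p1,b,left)
state=p1 head=-1 tape=_[_]bbabaca   (p1,_)→(p1,c,right)
state=p1 head=0 tape=_c[b]babaca   (p1,b)→(p1,c,left)
state=p1 head=-1 tape=_[c]cbabaca   (p1,c)→(pH,b,left)
state=pH head=-2 tape=[_]bcbabaca
M halts after 8 transitions.

8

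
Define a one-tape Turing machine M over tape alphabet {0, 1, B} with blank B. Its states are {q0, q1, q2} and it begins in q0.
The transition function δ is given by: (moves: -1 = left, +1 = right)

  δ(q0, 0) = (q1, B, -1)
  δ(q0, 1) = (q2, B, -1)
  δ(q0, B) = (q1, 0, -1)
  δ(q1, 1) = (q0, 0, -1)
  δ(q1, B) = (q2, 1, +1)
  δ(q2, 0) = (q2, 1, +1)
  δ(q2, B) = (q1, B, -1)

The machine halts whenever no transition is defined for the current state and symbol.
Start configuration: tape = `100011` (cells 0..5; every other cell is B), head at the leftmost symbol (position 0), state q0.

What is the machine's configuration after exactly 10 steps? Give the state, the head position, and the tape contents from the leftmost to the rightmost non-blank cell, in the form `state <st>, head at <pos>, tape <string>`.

state q1, head at -2, tape 111BB00011

q0 | BBBB[1]00011   read 1 → write B, move -1, go to q2
q2 | BBB[B]B00011   read B → write B, move -1, go to q1
q1 | BB[B]BB00011   read B → write 1, move +1, go to q2
q2 | BB1[B]B00011   read B → write B, move -1, go to q1
q1 | BB[1]BB00011   read 1 → write 0, move -1, go to q0
q0 | B[B]0BB00011   read B → write 0, move -1, go to q1
q1 | [B]00BB00011   read B → write 1, move +1, go to q2
q2 | 1[0]0BB00011   read 0 → write 1, move +1, go to q2
q2 | 11[0]BB00011   read 0 → write 1, move +1, go to q2
q2 | 111[B]B00011   read B → write B, move -1, go to q1
q1 | 11[1]BB00011
After 10 steps: state q1, head at -2, tape 111BB00011.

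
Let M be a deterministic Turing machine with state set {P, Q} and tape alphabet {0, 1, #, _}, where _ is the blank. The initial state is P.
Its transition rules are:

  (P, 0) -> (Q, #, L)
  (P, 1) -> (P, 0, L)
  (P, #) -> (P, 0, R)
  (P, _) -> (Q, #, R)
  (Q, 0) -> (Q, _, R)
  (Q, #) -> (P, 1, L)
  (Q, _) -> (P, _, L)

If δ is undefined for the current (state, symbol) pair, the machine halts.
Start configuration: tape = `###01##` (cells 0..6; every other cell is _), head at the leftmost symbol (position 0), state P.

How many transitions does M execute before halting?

7

state=P head=0 tape=[#]##01##   (P,#)→(P,0,R)
state=P head=1 tape=0[#]#01##   (P,#)→(P,0,R)
state=P head=2 tape=00[#]01##   (P,#)→(P,0,R)
state=P head=3 tape=000[0]1##   (P,0)→(Q,#,L)
state=Q head=2 tape=00[0]#1##   (Q,0)→(Q,_,R)
state=Q head=3 tape=00_[#]1##   (Q,#)→(P,1,L)
state=P head=2 tape=00[_]11##   (P,_)→(Q,#,R)
state=Q head=3 tape=00#[1]1##
M halts after 7 transitions.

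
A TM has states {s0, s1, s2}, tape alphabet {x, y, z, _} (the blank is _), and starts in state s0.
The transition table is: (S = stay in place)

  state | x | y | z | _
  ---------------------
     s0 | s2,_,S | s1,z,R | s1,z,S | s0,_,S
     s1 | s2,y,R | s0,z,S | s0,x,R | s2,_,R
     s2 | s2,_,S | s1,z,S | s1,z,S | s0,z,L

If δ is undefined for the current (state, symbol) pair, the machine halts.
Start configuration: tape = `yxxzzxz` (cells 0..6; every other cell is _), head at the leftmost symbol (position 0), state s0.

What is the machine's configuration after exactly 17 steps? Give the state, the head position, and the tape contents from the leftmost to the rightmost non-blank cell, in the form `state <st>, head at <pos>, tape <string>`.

state s2, head at 2, tape zz_zzzz

s0 | [y]xxzzxz   read y → write z, move R, go to s1
s1 | z[x]xzzxz   read x → write y, move R, go to s2
s2 | zy[x]zzxz   read x → write _, move S, go to s2
s2 | zy[_]zzxz   read _ → write z, move L, go to s0
s0 | z[y]zzzxz   read y → write z, move R, go to s1
s1 | zz[z]zzxz   read z → write x, move R, go to s0
s0 | zzx[z]zxz   read z → write z, move S, go to s1
s1 | zzx[z]zxz   read z → write x, move R, go to s0
s0 | zzxx[z]xz   read z → write z, move S, go to s1
s1 | zzxx[z]xz   read z → write x, move R, go to s0
s0 | zzxxx[x]z   read x → write _, move S, go to s2
s2 | zzxxx[_]z   read _ → write z, move L, go to s0
s0 | zzxx[x]zz   read x → write _, move S, go to s2
s2 | zzxx[_]zz   read _ → write z, move L, go to s0
s0 | zzx[x]zzz   read x → write _, move S, go to s2
s2 | zzx[_]zzz   read _ → write z, move L, go to s0
s0 | zz[x]zzzz   read x → write _, move S, go to s2
s2 | zz[_]zzzz
After 17 steps: state s2, head at 2, tape zz_zzzz.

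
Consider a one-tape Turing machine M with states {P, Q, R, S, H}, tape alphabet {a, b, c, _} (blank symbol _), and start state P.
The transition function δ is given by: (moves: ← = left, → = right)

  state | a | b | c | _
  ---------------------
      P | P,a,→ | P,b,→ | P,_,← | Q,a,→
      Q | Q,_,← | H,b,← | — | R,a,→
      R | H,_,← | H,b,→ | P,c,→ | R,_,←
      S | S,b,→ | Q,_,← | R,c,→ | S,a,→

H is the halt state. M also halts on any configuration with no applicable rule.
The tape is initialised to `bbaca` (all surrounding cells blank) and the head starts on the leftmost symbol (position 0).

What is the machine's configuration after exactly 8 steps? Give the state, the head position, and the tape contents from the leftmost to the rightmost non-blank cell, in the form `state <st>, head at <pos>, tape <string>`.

state Q, head at 2, tape bba

state=P head=0 tape=[b]baca   (P,b)→(P,b,→)
state=P head=1 tape=b[b]aca   (P,b)→(P,b,→)
state=P head=2 tape=bb[a]ca   (P,a)→(P,a,→)
state=P head=3 tape=bba[c]a   (P,c)→(P,_,←)
state=P head=2 tape=bb[a]_a   (P,a)→(P,a,→)
state=P head=3 tape=bba[_]a   (P,_)→(Q,a,→)
state=Q head=4 tape=bbaa[a]   (Q,a)→(Q,_,←)
state=Q head=3 tape=bba[a]_   (Q,a)→(Q,_,←)
state=Q head=2 tape=bb[a]__
After 8 steps: state Q, head at 2, tape bba.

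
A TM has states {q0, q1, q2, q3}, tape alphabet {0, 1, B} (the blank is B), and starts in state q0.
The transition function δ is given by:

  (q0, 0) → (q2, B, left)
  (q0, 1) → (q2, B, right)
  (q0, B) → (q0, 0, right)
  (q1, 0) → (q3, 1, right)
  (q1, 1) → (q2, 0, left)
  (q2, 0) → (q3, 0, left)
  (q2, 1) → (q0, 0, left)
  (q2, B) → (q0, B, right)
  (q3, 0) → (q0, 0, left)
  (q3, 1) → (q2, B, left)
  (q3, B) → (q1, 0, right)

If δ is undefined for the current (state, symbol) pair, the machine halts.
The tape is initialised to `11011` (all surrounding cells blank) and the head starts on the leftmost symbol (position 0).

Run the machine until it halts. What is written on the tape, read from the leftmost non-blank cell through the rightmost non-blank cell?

q0 | BB[1]1011   read 1 → write B, move right, go to q2
q2 | BBB[1]011   read 1 → write 0, move left, go to q0
q0 | BB[B]0011   read B → write 0, move right, go to q0
q0 | BB0[0]011   read 0 → write B, move left, go to q2
q2 | BB[0]B011   read 0 → write 0, move left, go to q3
q3 | B[B]0B011   read B → write 0, move right, go to q1
q1 | B0[0]B011   read 0 → write 1, move right, go to q3
q3 | B01[B]011   read B → write 0, move right, go to q1
q1 | B010[0]11   read 0 → write 1, move right, go to q3
q3 | B0101[1]1   read 1 → write B, move left, go to q2
q2 | B010[1]B1   read 1 → write 0, move left, go to q0
q0 | B01[0]0B1   read 0 → write B, move left, go to q2
q2 | B0[1]B0B1   read 1 → write 0, move left, go to q0
q0 | B[0]0B0B1   read 0 → write B, move left, go to q2
q2 | [B]B0B0B1   read B → write B, move right, go to q0
q0 | B[B]0B0B1   read B → write 0, move right, go to q0
q0 | B0[0]B0B1   read 0 → write B, move left, go to q2
q2 | B[0]BB0B1   read 0 → write 0, move left, go to q3
q3 | [B]0BB0B1   read B → write 0, move right, go to q1
q1 | 0[0]BB0B1   read 0 → write 1, move right, go to q3
q3 | 01[B]B0B1   read B → write 0, move right, go to q1
q1 | 010[B]0B1
The non-blank tape span at halt is 010B0B1.

010B0B1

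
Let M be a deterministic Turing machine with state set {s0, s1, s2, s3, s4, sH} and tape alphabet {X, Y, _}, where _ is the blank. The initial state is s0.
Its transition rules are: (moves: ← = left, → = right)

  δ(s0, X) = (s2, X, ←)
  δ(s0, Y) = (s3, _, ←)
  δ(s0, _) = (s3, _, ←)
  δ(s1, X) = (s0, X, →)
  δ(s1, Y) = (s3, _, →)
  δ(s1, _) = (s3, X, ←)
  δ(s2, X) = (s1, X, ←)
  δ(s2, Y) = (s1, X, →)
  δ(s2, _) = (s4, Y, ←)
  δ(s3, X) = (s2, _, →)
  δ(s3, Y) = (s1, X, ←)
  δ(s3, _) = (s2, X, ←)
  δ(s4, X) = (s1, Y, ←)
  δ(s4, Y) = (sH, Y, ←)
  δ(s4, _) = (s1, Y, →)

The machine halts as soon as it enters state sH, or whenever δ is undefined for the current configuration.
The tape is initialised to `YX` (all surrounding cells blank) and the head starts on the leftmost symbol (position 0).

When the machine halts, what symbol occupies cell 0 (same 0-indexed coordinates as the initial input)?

_

state=s0 head=0 tape=___[Y]X__   (s0,Y)→(s3,_,←)
state=s3 head=-1 tape=__[_]_X__   (s3,_)→(s2,X,←)
state=s2 head=-2 tape=_[_]X_X__   (s2,_)→(s4,Y,←)
state=s4 head=-3 tape=[_]YX_X__   (s4,_)→(s1,Y,→)
state=s1 head=-2 tape=Y[Y]X_X__   (s1,Y)→(s3,_,→)
state=s3 head=-1 tape=Y_[X]_X__   (s3,X)→(s2,_,→)
state=s2 head=0 tape=Y__[_]X__   (s2,_)→(s4,Y,←)
state=s4 head=-1 tape=Y_[_]YX__   (s4,_)→(s1,Y,→)
state=s1 head=0 tape=Y_Y[Y]X__   (s1,Y)→(s3,_,→)
state=s3 head=1 tape=Y_Y_[X]__   (s3,X)→(s2,_,→)
state=s2 head=2 tape=Y_Y__[_]_   (s2,_)→(s4,Y,←)
state=s4 head=1 tape=Y_Y_[_]Y_   (s4,_)→(s1,Y,→)
state=s1 head=2 tape=Y_Y_Y[Y]_   (s1,Y)→(s3,_,→)
state=s3 head=3 tape=Y_Y_Y_[_]   (s3,_)→(s2,X,←)
state=s2 head=2 tape=Y_Y_Y[_]X   (s2,_)→(s4,Y,←)
state=s4 head=1 tape=Y_Y_[Y]YX   (s4,Y)→(sH,Y,←)
state=sH head=0 tape=Y_Y[_]YYX
Cell 0 holds _ when M halts.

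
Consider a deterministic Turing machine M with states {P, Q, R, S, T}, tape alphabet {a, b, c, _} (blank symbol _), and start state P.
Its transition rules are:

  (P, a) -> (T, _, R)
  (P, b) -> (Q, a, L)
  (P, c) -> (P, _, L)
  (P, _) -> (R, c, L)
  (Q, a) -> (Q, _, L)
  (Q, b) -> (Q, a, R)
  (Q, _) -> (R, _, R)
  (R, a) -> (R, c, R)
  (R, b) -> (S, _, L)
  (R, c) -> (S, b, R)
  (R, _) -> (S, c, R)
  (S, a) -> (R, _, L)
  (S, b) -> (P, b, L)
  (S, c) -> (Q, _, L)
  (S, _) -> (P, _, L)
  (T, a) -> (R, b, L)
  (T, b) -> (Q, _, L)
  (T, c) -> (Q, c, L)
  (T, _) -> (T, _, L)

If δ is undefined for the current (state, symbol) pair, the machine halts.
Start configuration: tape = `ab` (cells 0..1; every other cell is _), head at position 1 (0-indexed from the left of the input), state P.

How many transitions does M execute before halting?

17

P | __a[b]_   read b → write a, move L, go to Q
Q | __[a]a_   read a → write _, move L, go to Q
Q | _[_]_a_   read _ → write _, move R, go to R
R | __[_]a_   read _ → write c, move R, go to S
S | __c[a]_   read a → write _, move L, go to R
R | __[c]__   read c → write b, move R, go to S
S | __b[_]_   read _ → write _, move L, go to P
P | __[b]__   read b → write a, move L, go to Q
Q | _[_]a__   read _ → write _, move R, go to R
R | __[a]__   read a → write c, move R, go to R
R | __c[_]_   read _ → write c, move R, go to S
S | __cc[_]   read _ → write _, move L, go to P
P | __c[c]_   read c → write _, move L, go to P
P | __[c]__   read c → write _, move L, go to P
P | _[_]___   read _ → write c, move L, go to R
R | [_]c___   read _ → write c, move R, go to S
S | c[c]___   read c → write _, move L, go to Q
Q | [c]____
M halts after 17 transitions.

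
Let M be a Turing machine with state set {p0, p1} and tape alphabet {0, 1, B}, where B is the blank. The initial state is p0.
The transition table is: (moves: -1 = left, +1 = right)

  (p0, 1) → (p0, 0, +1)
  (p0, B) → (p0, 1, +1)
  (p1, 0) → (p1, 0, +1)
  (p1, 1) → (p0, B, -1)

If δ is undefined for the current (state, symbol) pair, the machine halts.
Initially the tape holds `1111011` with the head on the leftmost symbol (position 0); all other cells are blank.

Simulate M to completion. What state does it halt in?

p0

p0 | [1]111011   read 1 → write 0, move +1, go to p0
p0 | 0[1]11011   read 1 → write 0, move +1, go to p0
p0 | 00[1]1011   read 1 → write 0, move +1, go to p0
p0 | 000[1]011   read 1 → write 0, move +1, go to p0
p0 | 0000[0]11
No transition is defined for (p0, 0); M halts in state p0.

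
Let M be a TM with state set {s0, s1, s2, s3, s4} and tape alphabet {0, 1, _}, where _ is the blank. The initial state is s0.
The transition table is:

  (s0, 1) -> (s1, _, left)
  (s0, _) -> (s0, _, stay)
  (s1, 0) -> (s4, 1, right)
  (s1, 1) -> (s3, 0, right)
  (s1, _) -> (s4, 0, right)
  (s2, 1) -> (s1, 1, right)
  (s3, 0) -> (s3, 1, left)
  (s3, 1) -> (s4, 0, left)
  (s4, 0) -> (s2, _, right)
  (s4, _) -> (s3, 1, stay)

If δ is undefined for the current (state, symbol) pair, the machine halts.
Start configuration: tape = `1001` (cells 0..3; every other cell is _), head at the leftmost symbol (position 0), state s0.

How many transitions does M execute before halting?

5

s0 | _[1]001   read 1 → write _, move left, go to s1
s1 | [_]_001   read _ → write 0, move right, go to s4
s4 | 0[_]001   read _ → write 1, move stay, go to s3
s3 | 0[1]001   read 1 → write 0, move left, go to s4
s4 | [0]0001   read 0 → write _, move right, go to s2
s2 | _[0]001
M halts after 5 transitions.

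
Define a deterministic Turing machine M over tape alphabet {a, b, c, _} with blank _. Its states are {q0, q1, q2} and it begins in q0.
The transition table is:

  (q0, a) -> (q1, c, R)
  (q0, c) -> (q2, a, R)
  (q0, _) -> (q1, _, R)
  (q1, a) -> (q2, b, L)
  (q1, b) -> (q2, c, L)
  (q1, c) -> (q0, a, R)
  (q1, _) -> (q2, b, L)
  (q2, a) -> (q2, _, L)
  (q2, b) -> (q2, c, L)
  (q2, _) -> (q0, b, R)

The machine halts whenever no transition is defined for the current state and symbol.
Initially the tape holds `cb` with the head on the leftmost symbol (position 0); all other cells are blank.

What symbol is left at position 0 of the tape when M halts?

state=q0 head=0 tape=_[c]b__   (q0,c)→(q2,a,R)
state=q2 head=1 tape=_a[b]__   (q2,b)→(q2,c,L)
state=q2 head=0 tape=_[a]c__   (q2,a)→(q2,_,L)
state=q2 head=-1 tape=[_]_c__   (q2,_)→(q0,b,R)
state=q0 head=0 tape=b[_]c__   (q0,_)→(q1,_,R)
state=q1 head=1 tape=b_[c]__   (q1,c)→(q0,a,R)
state=q0 head=2 tape=b_a[_]_   (q0,_)→(q1,_,R)
state=q1 head=3 tape=b_a_[_]   (q1,_)→(q2,b,L)
state=q2 head=2 tape=b_a[_]b   (q2,_)→(q0,b,R)
state=q0 head=3 tape=b_ab[b]
Cell 0 holds _ when M halts.

_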